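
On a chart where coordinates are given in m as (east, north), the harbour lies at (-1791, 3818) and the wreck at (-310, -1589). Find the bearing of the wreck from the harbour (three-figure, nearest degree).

165°

Δeast = -310 − -1791 = 1481.00; Δnorth = -1589 − 3818 = -5407.00.
Bearing = atan2(Δeast, Δnorth) mod 360° = 164.68° ≈ 165°.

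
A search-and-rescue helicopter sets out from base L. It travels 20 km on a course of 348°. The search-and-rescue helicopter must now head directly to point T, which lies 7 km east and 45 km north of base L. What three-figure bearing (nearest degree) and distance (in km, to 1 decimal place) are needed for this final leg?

Leg 1 (348°, 20 km): east 20 sin 348° = -4.16, north 20 cos 348° = 19.56
Current position: (-4.16, 19.56). Target: (7, 45). Remaining: Δeast = 11.16, Δnorth = 25.44.
Bearing = atan2(11.16, 25.44) mod 360° = 23.69°; distance = √((11.16)² + (25.44)²) = 27.777 km.

024°, 27.8 km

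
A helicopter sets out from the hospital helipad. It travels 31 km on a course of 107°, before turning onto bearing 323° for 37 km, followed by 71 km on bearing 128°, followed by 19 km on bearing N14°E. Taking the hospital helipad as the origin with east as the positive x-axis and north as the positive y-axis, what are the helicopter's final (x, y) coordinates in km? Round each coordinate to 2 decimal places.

Leg 1 (107°, 31 km): east 31 sin 107° = 29.65, north 31 cos 107° = -9.06
Leg 2 (323°, 37 km): east 37 sin 323° = -22.27, north 37 cos 323° = 29.55
Leg 3 (128°, 71 km): east 71 sin 128° = 55.95, north 71 cos 128° = -43.71
Leg 4 (N14°E, 19 km): east 19 sin 14° = 4.60, north 19 cos 14° = 18.44
Summing: 67.92 km east, -4.79 km north → (67.92, -4.79).

(67.92, -4.79)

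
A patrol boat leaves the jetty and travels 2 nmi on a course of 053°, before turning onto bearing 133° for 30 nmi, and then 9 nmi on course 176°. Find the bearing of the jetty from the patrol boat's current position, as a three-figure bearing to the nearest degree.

Leg 1 (053°, 2 nmi): east 2 sin 53° = 1.60, north 2 cos 53° = 1.20
Leg 2 (133°, 30 nmi): east 30 sin 133° = 21.94, north 30 cos 133° = -20.46
Leg 3 (176°, 9 nmi): east 9 sin 176° = 0.63, north 9 cos 176° = -8.98
Net displacement: 24.17 east, -28.23 north. Direction back to start is (-24.17, 28.23): bearing = atan2(-24.17, 28.23) mod 360° = 319.44° ≈ 319°.

319°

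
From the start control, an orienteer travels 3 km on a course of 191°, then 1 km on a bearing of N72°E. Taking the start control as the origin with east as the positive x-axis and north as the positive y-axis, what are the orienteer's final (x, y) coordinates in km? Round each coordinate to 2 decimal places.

(0.38, -2.64)

Leg 1 (191°, 3 km): east 3 sin 191° = -0.57, north 3 cos 191° = -2.94
Leg 2 (N72°E, 1 km): east 1 sin 72° = 0.95, north 1 cos 72° = 0.31
Summing: 0.38 km east, -2.64 km north → (0.38, -2.64).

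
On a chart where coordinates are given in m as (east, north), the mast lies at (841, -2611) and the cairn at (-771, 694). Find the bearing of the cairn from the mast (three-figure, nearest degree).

Δeast = -771 − 841 = -1612.00; Δnorth = 694 − -2611 = 3305.00.
Bearing = atan2(Δeast, Δnorth) mod 360° = 334.00° ≈ 334°.

334°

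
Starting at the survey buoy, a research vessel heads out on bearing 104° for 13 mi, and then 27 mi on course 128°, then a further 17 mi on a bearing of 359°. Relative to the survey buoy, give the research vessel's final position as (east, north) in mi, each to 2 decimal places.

Leg 1 (104°, 13 mi): east 13 sin 104° = 12.61, north 13 cos 104° = -3.14
Leg 2 (128°, 27 mi): east 27 sin 128° = 21.28, north 27 cos 128° = -16.62
Leg 3 (359°, 17 mi): east 17 sin 359° = -0.30, north 17 cos 359° = 17.00
Summing: 33.59 mi east, -2.77 mi north → (33.59, -2.77).

(33.59, -2.77)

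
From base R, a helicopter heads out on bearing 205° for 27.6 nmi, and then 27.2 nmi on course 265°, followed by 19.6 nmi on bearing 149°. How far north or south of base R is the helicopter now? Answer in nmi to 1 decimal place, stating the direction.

Leg 1 (205°, 27.6 nmi): east 27.6 sin 205° = -11.66, north 27.6 cos 205° = -25.01
Leg 2 (265°, 27.2 nmi): east 27.2 sin 265° = -27.10, north 27.2 cos 265° = -2.37
Leg 3 (149°, 19.6 nmi): east 19.6 sin 149° = 10.09, north 19.6 cos 149° = -16.80
Net north component: -44.19 nmi.

44.2 nmi south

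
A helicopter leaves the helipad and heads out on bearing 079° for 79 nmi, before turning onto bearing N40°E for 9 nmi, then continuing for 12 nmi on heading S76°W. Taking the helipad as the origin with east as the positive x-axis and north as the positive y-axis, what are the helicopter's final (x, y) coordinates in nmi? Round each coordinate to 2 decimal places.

Leg 1 (079°, 79 nmi): east 79 sin 79° = 77.55, north 79 cos 79° = 15.07
Leg 2 (N40°E, 9 nmi): east 9 sin 40° = 5.79, north 9 cos 40° = 6.89
Leg 3 (S76°W, 12 nmi): east 12 sin 256° = -11.64, north 12 cos 256° = -2.90
Summing: 71.69 nmi east, 19.07 nmi north → (71.69, 19.07).

(71.69, 19.07)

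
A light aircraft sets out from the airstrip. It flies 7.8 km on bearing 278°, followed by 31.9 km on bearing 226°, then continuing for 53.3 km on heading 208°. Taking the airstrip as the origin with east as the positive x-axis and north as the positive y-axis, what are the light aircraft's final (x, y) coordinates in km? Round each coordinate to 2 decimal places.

Leg 1 (278°, 7.8 km): east 7.8 sin 278° = -7.72, north 7.8 cos 278° = 1.09
Leg 2 (226°, 31.9 km): east 31.9 sin 226° = -22.95, north 31.9 cos 226° = -22.16
Leg 3 (208°, 53.3 km): east 53.3 sin 208° = -25.02, north 53.3 cos 208° = -47.06
Summing: -55.69 km east, -68.14 km north → (-55.69, -68.14).

(-55.69, -68.14)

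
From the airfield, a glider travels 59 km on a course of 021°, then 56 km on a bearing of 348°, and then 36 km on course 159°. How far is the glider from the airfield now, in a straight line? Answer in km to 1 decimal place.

Leg 1 (021°, 59 km): east 59 sin 21° = 21.14, north 59 cos 21° = 55.08
Leg 2 (348°, 56 km): east 56 sin 348° = -11.64, north 56 cos 348° = 54.78
Leg 3 (159°, 36 km): east 36 sin 159° = 12.90, north 36 cos 159° = -33.61
Net: 22.40 east, 76.25 north. Distance = √((22.40)² + (76.25)²) = 79.471 km.

79.5 km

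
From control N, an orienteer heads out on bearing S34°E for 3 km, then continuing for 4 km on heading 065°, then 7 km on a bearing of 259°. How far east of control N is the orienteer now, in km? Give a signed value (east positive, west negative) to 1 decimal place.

Leg 1 (S34°E, 3 km): east 3 sin 146° = 1.68, north 3 cos 146° = -2.49
Leg 2 (065°, 4 km): east 4 sin 65° = 3.63, north 4 cos 65° = 1.69
Leg 3 (259°, 7 km): east 7 sin 259° = -6.87, north 7 cos 259° = -1.34
Net east component: -1.57 km.

-1.6 km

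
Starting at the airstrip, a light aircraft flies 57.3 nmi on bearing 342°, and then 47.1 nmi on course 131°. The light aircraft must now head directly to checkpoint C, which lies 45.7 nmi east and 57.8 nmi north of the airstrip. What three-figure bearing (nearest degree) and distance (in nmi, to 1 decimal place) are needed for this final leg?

Leg 1 (342°, 57.3 nmi): east 57.3 sin 342° = -17.71, north 57.3 cos 342° = 54.50
Leg 2 (131°, 47.1 nmi): east 47.1 sin 131° = 35.55, north 47.1 cos 131° = -30.90
Current position: (17.84, 23.60). Target: (45.7, 57.8). Remaining: Δeast = 27.86, Δnorth = 34.20.
Bearing = atan2(27.86, 34.20) mod 360° = 39.16°; distance = √((27.86)² + (34.20)²) = 44.115 nmi.

039°, 44.1 nmi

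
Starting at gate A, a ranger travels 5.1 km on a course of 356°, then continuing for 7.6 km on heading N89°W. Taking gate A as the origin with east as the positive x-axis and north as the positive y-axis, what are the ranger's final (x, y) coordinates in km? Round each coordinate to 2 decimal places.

(-7.95, 5.22)

Leg 1 (356°, 5.1 km): east 5.1 sin 356° = -0.36, north 5.1 cos 356° = 5.09
Leg 2 (N89°W, 7.6 km): east 7.6 sin 271° = -7.60, north 7.6 cos 271° = 0.13
Summing: -7.95 km east, 5.22 km north → (-7.95, 5.22).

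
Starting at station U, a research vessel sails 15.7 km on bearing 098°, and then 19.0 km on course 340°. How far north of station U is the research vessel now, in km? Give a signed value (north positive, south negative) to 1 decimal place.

Leg 1 (098°, 15.7 km): east 15.7 sin 98° = 15.55, north 15.7 cos 98° = -2.19
Leg 2 (340°, 19.0 km): east 19.0 sin 340° = -6.50, north 19.0 cos 340° = 17.85
Net north component: 15.67 km.

15.7 km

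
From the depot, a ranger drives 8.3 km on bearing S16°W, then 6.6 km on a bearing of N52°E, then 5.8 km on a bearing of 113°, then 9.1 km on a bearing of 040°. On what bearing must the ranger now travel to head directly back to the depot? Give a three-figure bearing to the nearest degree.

Leg 1 (S16°W, 8.3 km): east 8.3 sin 196° = -2.29, north 8.3 cos 196° = -7.98
Leg 2 (N52°E, 6.6 km): east 6.6 sin 52° = 5.20, north 6.6 cos 52° = 4.06
Leg 3 (113°, 5.8 km): east 5.8 sin 113° = 5.34, north 5.8 cos 113° = -2.27
Leg 4 (040°, 9.1 km): east 9.1 sin 40° = 5.85, north 9.1 cos 40° = 6.97
Net displacement: 14.10 east, 0.79 north. Direction back to start is (-14.10, -0.79): bearing = atan2(-14.10, -0.79) mod 360° = 266.79° ≈ 267°.

267°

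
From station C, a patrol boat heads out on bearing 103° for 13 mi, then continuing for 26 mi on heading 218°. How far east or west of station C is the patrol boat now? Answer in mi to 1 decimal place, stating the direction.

Leg 1 (103°, 13 mi): east 13 sin 103° = 12.67, north 13 cos 103° = -2.92
Leg 2 (218°, 26 mi): east 26 sin 218° = -16.01, north 26 cos 218° = -20.49
Net east component: -3.34 mi.

3.3 mi west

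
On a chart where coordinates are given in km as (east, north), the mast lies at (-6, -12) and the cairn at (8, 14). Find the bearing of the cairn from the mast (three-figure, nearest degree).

Δeast = 8 − -6 = 14.00; Δnorth = 14 − -12 = 26.00.
Bearing = atan2(Δeast, Δnorth) mod 360° = 28.30° ≈ 028°.

028°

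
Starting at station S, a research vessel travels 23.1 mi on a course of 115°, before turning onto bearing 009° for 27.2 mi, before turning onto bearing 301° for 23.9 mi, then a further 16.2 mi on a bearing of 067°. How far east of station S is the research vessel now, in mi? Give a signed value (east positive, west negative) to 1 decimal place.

Leg 1 (115°, 23.1 mi): east 23.1 sin 115° = 20.94, north 23.1 cos 115° = -9.76
Leg 2 (009°, 27.2 mi): east 27.2 sin 9° = 4.26, north 27.2 cos 9° = 26.87
Leg 3 (301°, 23.9 mi): east 23.9 sin 301° = -20.49, north 23.9 cos 301° = 12.31
Leg 4 (067°, 16.2 mi): east 16.2 sin 67° = 14.91, north 16.2 cos 67° = 6.33
Net east component: 19.62 mi.

19.6 mi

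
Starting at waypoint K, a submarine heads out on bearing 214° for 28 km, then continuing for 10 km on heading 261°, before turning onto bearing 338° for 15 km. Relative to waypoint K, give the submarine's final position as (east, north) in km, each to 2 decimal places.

Leg 1 (214°, 28 km): east 28 sin 214° = -15.66, north 28 cos 214° = -23.21
Leg 2 (261°, 10 km): east 10 sin 261° = -9.88, north 10 cos 261° = -1.56
Leg 3 (338°, 15 km): east 15 sin 338° = -5.62, north 15 cos 338° = 13.91
Summing: -31.15 km east, -10.87 km north → (-31.15, -10.87).

(-31.15, -10.87)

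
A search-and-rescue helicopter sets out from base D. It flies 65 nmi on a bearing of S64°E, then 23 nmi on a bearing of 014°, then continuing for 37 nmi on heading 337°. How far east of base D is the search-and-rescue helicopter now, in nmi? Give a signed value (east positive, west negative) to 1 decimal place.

Leg 1 (S64°E, 65 nmi): east 65 sin 116° = 58.42, north 65 cos 116° = -28.49
Leg 2 (014°, 23 nmi): east 23 sin 14° = 5.56, north 23 cos 14° = 22.32
Leg 3 (337°, 37 nmi): east 37 sin 337° = -14.46, north 37 cos 337° = 34.06
Net east component: 49.53 nmi.

49.5 nmi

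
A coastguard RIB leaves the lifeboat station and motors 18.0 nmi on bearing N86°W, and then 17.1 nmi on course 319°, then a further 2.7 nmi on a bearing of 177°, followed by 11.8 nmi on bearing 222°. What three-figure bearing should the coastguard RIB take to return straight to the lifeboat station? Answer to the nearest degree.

094°

Leg 1 (N86°W, 18.0 nmi): east 18.0 sin 274° = -17.96, north 18.0 cos 274° = 1.26
Leg 2 (319°, 17.1 nmi): east 17.1 sin 319° = -11.22, north 17.1 cos 319° = 12.91
Leg 3 (177°, 2.7 nmi): east 2.7 sin 177° = 0.14, north 2.7 cos 177° = -2.70
Leg 4 (222°, 11.8 nmi): east 11.8 sin 222° = -7.90, north 11.8 cos 222° = -8.77
Net displacement: -36.93 east, 2.70 north. Direction back to start is (36.93, -2.70): bearing = atan2(36.93, -2.70) mod 360° = 94.18° ≈ 094°.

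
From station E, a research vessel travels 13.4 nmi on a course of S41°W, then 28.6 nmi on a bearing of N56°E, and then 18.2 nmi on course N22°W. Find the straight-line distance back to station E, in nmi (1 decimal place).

24.2 nmi

Leg 1 (S41°W, 13.4 nmi): east 13.4 sin 221° = -8.79, north 13.4 cos 221° = -10.11
Leg 2 (N56°E, 28.6 nmi): east 28.6 sin 56° = 23.71, north 28.6 cos 56° = 15.99
Leg 3 (N22°W, 18.2 nmi): east 18.2 sin 338° = -6.82, north 18.2 cos 338° = 16.87
Net: 8.10 east, 22.75 north. Distance = √((8.10)² + (22.75)²) = 24.154 nmi.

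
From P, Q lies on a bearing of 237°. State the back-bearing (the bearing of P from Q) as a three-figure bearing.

Back-bearing = 237° − 180° = 057°.

057°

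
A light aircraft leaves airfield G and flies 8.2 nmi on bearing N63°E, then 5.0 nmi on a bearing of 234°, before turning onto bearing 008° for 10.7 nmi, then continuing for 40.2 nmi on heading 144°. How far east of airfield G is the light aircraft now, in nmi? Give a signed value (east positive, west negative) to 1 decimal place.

28.4 nmi

Leg 1 (N63°E, 8.2 nmi): east 8.2 sin 63° = 7.31, north 8.2 cos 63° = 3.72
Leg 2 (234°, 5.0 nmi): east 5.0 sin 234° = -4.05, north 5.0 cos 234° = -2.94
Leg 3 (008°, 10.7 nmi): east 10.7 sin 8° = 1.49, north 10.7 cos 8° = 10.60
Leg 4 (144°, 40.2 nmi): east 40.2 sin 144° = 23.63, north 40.2 cos 144° = -32.52
Net east component: 28.38 nmi.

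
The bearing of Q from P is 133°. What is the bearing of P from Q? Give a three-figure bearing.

Back-bearing = 133° + 180° = 313°.

313°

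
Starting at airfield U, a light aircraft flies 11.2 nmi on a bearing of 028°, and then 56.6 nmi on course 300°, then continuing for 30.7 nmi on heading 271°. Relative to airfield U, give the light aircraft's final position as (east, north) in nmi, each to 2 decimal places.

(-74.45, 38.72)

Leg 1 (028°, 11.2 nmi): east 11.2 sin 28° = 5.26, north 11.2 cos 28° = 9.89
Leg 2 (300°, 56.6 nmi): east 56.6 sin 300° = -49.02, north 56.6 cos 300° = 28.30
Leg 3 (271°, 30.7 nmi): east 30.7 sin 271° = -30.70, north 30.7 cos 271° = 0.54
Summing: -74.45 nmi east, 38.72 nmi north → (-74.45, 38.72).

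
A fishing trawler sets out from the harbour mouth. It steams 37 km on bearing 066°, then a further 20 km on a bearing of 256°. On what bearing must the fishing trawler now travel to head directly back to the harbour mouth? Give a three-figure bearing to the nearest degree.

235°

Leg 1 (066°, 37 km): east 37 sin 66° = 33.80, north 37 cos 66° = 15.05
Leg 2 (256°, 20 km): east 20 sin 256° = -19.41, north 20 cos 256° = -4.84
Net displacement: 14.40 east, 10.21 north. Direction back to start is (-14.40, -10.21): bearing = atan2(-14.40, -10.21) mod 360° = 234.65° ≈ 235°.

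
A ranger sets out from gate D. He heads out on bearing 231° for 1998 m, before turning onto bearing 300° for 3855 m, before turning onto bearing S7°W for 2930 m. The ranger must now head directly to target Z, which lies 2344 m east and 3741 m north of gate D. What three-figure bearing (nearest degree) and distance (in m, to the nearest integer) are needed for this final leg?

052°, 9664 m

Leg 1 (231°, 1998 m): east 1998 sin 231° = -1552.74, north 1998 cos 231° = -1257.38
Leg 2 (300°, 3855 m): east 3855 sin 300° = -3338.53, north 3855 cos 300° = 1927.50
Leg 3 (S7°W, 2930 m): east 2930 sin 187° = -357.08, north 2930 cos 187° = -2908.16
Current position: (-5248.34, -2238.04). Target: (2344, 3741). Remaining: Δeast = 7592.34, Δnorth = 5979.04.
Bearing = atan2(7592.34, 5979.04) mod 360° = 51.78°; distance = √((7592.34)² + (5979.04)²) = 9663.986 m.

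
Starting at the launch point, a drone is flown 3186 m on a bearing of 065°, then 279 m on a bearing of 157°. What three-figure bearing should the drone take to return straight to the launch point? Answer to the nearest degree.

Leg 1 (065°, 3186 m): east 3186 sin 65° = 2887.50, north 3186 cos 65° = 1346.46
Leg 2 (157°, 279 m): east 279 sin 157° = 109.01, north 279 cos 157° = -256.82
Net displacement: 2996.51 east, 1089.64 north. Direction back to start is (-2996.51, -1089.64): bearing = atan2(-2996.51, -1089.64) mod 360° = 250.02° ≈ 250°.

250°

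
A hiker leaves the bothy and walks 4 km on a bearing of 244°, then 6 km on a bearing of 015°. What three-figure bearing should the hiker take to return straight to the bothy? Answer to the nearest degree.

153°

Leg 1 (244°, 4 km): east 4 sin 244° = -3.60, north 4 cos 244° = -1.75
Leg 2 (015°, 6 km): east 6 sin 15° = 1.55, north 6 cos 15° = 5.80
Net displacement: -2.04 east, 4.04 north. Direction back to start is (2.04, -4.04): bearing = atan2(2.04, -4.04) mod 360° = 153.19° ≈ 153°.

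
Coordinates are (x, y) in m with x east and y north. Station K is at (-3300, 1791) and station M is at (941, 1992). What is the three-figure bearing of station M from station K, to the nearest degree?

Δeast = 941 − -3300 = 4241.00; Δnorth = 1992 − 1791 = 201.00.
Bearing = atan2(Δeast, Δnorth) mod 360° = 87.29° ≈ 087°.

087°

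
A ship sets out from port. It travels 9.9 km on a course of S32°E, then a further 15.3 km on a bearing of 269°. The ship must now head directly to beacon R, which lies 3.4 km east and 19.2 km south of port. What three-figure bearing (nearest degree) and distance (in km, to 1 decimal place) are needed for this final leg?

Leg 1 (S32°E, 9.9 km): east 9.9 sin 148° = 5.25, north 9.9 cos 148° = -8.40
Leg 2 (269°, 15.3 km): east 15.3 sin 269° = -15.30, north 15.3 cos 269° = -0.27
Current position: (-10.05, -8.66). Target: (3.4, -19.2). Remaining: Δeast = 13.45, Δnorth = -10.54.
Bearing = atan2(13.45, -10.54) mod 360° = 128.07°; distance = √((13.45)² + (-10.54)²) = 17.087 km.

128°, 17.1 km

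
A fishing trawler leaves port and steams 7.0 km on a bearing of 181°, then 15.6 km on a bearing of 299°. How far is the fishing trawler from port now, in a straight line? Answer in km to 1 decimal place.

13.8 km

Leg 1 (181°, 7.0 km): east 7.0 sin 181° = -0.12, north 7.0 cos 181° = -7.00
Leg 2 (299°, 15.6 km): east 15.6 sin 299° = -13.64, north 15.6 cos 299° = 7.56
Net: -13.77 east, 0.56 north. Distance = √((-13.77)² + (0.56)²) = 13.778 km.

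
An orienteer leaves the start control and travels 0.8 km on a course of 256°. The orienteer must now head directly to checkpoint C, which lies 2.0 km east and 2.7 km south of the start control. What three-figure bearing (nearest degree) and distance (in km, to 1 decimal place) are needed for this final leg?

Leg 1 (256°, 0.8 km): east 0.8 sin 256° = -0.78, north 0.8 cos 256° = -0.19
Current position: (-0.78, -0.19). Target: (2.0, -2.7). Remaining: Δeast = 2.78, Δnorth = -2.51.
Bearing = atan2(2.78, -2.51) mod 360° = 132.08°; distance = √((2.78)² + (-2.51)²) = 3.740 km.

132°, 3.7 km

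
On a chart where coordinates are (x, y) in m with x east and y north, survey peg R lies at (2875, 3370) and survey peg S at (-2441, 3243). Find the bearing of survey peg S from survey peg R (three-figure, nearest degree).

Δeast = -2441 − 2875 = -5316.00; Δnorth = 3243 − 3370 = -127.00.
Bearing = atan2(Δeast, Δnorth) mod 360° = 268.63° ≈ 269°.

269°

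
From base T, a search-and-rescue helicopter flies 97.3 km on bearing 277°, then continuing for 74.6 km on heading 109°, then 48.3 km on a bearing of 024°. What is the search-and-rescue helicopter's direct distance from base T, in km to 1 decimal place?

32.3 km

Leg 1 (277°, 97.3 km): east 97.3 sin 277° = -96.57, north 97.3 cos 277° = 11.86
Leg 2 (109°, 74.6 km): east 74.6 sin 109° = 70.54, north 74.6 cos 109° = -24.29
Leg 3 (024°, 48.3 km): east 48.3 sin 24° = 19.65, north 48.3 cos 24° = 44.12
Net: -6.39 east, 31.69 north. Distance = √((-6.39)² + (31.69)²) = 32.333 km.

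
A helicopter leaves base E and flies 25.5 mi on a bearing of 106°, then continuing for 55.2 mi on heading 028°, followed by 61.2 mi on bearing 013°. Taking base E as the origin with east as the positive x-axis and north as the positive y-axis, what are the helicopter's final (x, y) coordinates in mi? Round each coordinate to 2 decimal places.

(64.19, 101.34)

Leg 1 (106°, 25.5 mi): east 25.5 sin 106° = 24.51, north 25.5 cos 106° = -7.03
Leg 2 (028°, 55.2 mi): east 55.2 sin 28° = 25.91, north 55.2 cos 28° = 48.74
Leg 3 (013°, 61.2 mi): east 61.2 sin 13° = 13.77, north 61.2 cos 13° = 59.63
Summing: 64.19 mi east, 101.34 mi north → (64.19, 101.34).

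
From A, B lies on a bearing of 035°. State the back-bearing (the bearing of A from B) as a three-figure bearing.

Back-bearing = 035° + 180° = 215°.

215°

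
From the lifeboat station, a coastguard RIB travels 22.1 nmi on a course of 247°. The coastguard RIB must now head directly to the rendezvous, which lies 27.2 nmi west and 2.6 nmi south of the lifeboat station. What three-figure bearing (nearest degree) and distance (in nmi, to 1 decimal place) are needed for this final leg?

311°, 9.1 nmi

Leg 1 (247°, 22.1 nmi): east 22.1 sin 247° = -20.34, north 22.1 cos 247° = -8.64
Current position: (-20.34, -8.64). Target: (-27.2, -2.6). Remaining: Δeast = -6.86, Δnorth = 6.04.
Bearing = atan2(-6.86, 6.04) mod 360° = 311.35°; distance = √((-6.86)² + (6.04)²) = 9.135 nmi.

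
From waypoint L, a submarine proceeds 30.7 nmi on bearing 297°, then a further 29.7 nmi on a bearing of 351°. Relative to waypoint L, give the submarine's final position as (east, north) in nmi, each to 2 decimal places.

(-32.00, 43.27)

Leg 1 (297°, 30.7 nmi): east 30.7 sin 297° = -27.35, north 30.7 cos 297° = 13.94
Leg 2 (351°, 29.7 nmi): east 29.7 sin 351° = -4.65, north 29.7 cos 351° = 29.33
Summing: -32.00 nmi east, 43.27 nmi north → (-32.00, 43.27).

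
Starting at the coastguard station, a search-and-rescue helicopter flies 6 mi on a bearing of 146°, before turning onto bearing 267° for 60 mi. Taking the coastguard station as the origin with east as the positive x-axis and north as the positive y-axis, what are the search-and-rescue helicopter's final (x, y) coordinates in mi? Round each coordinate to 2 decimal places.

Leg 1 (146°, 6 mi): east 6 sin 146° = 3.36, north 6 cos 146° = -4.97
Leg 2 (267°, 60 mi): east 60 sin 267° = -59.92, north 60 cos 267° = -3.14
Summing: -56.56 mi east, -8.11 mi north → (-56.56, -8.11).

(-56.56, -8.11)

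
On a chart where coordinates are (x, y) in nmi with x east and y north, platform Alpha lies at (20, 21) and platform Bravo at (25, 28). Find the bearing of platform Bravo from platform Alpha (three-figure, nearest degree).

036°

Δeast = 25 − 20 = 5.00; Δnorth = 28 − 21 = 7.00.
Bearing = atan2(Δeast, Δnorth) mod 360° = 35.54° ≈ 036°.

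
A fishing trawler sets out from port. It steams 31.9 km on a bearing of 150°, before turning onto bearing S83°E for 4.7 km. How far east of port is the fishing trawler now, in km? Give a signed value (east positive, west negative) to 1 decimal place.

Leg 1 (150°, 31.9 km): east 31.9 sin 150° = 15.95, north 31.9 cos 150° = -27.63
Leg 2 (S83°E, 4.7 km): east 4.7 sin 97° = 4.66, north 4.7 cos 97° = -0.57
Net east component: 20.61 km.

20.6 km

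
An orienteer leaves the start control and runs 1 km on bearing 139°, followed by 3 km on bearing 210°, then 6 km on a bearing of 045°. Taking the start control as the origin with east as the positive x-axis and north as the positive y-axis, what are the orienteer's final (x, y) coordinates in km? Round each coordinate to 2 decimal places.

(3.40, 0.89)

Leg 1 (139°, 1 km): east 1 sin 139° = 0.66, north 1 cos 139° = -0.75
Leg 2 (210°, 3 km): east 3 sin 210° = -1.50, north 3 cos 210° = -2.60
Leg 3 (045°, 6 km): east 6 sin 45° = 4.24, north 6 cos 45° = 4.24
Summing: 3.40 km east, 0.89 km north → (3.40, 0.89).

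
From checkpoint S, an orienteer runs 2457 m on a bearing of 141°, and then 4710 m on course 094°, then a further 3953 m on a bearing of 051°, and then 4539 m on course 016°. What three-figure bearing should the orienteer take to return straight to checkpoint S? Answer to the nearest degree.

Leg 1 (141°, 2457 m): east 2457 sin 141° = 1546.24, north 2457 cos 141° = -1909.45
Leg 2 (094°, 4710 m): east 4710 sin 94° = 4698.53, north 4710 cos 94° = -328.55
Leg 3 (051°, 3953 m): east 3953 sin 51° = 3072.06, north 3953 cos 51° = 2487.70
Leg 4 (016°, 4539 m): east 4539 sin 16° = 1251.12, north 4539 cos 16° = 4363.17
Net displacement: 10567.94 east, 4612.87 north. Direction back to start is (-10567.94, -4612.87): bearing = atan2(-10567.94, -4612.87) mod 360° = 246.42° ≈ 246°.

246°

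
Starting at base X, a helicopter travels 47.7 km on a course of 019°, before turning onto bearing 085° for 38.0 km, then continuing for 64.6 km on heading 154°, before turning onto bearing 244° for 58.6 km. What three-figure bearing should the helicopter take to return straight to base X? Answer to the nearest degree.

321°

Leg 1 (019°, 47.7 km): east 47.7 sin 19° = 15.53, north 47.7 cos 19° = 45.10
Leg 2 (085°, 38.0 km): east 38.0 sin 85° = 37.86, north 38.0 cos 85° = 3.31
Leg 3 (154°, 64.6 km): east 64.6 sin 154° = 28.32, north 64.6 cos 154° = -58.06
Leg 4 (244°, 58.6 km): east 58.6 sin 244° = -52.67, north 58.6 cos 244° = -25.69
Net displacement: 29.03 east, -35.34 north. Direction back to start is (-29.03, 35.34): bearing = atan2(-29.03, 35.34) mod 360° = 320.59° ≈ 321°.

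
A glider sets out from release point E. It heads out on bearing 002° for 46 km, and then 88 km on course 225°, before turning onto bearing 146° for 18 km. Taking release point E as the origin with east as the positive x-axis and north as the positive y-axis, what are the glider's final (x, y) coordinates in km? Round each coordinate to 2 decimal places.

(-50.55, -31.18)

Leg 1 (002°, 46 km): east 46 sin 2° = 1.61, north 46 cos 2° = 45.97
Leg 2 (225°, 88 km): east 88 sin 225° = -62.23, north 88 cos 225° = -62.23
Leg 3 (146°, 18 km): east 18 sin 146° = 10.07, north 18 cos 146° = -14.92
Summing: -50.55 km east, -31.18 km north → (-50.55, -31.18).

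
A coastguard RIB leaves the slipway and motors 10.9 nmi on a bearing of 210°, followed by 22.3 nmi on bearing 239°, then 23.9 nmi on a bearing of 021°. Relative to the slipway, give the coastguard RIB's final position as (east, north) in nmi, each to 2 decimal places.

Leg 1 (210°, 10.9 nmi): east 10.9 sin 210° = -5.45, north 10.9 cos 210° = -9.44
Leg 2 (239°, 22.3 nmi): east 22.3 sin 239° = -19.11, north 22.3 cos 239° = -11.49
Leg 3 (021°, 23.9 nmi): east 23.9 sin 21° = 8.56, north 23.9 cos 21° = 22.31
Summing: -16.00 nmi east, 1.39 nmi north → (-16.00, 1.39).

(-16.00, 1.39)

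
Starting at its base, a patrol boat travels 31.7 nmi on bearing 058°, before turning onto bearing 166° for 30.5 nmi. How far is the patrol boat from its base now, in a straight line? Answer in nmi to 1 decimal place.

36.6 nmi

Leg 1 (058°, 31.7 nmi): east 31.7 sin 58° = 26.88, north 31.7 cos 58° = 16.80
Leg 2 (166°, 30.5 nmi): east 30.5 sin 166° = 7.38, north 30.5 cos 166° = -29.59
Net: 34.26 east, -12.80 north. Distance = √((34.26)² + (-12.80)²) = 36.573 nmi.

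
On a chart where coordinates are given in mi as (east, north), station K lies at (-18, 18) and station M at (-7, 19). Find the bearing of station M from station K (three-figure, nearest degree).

Δeast = -7 − -18 = 11.00; Δnorth = 19 − 18 = 1.00.
Bearing = atan2(Δeast, Δnorth) mod 360° = 84.81° ≈ 085°.

085°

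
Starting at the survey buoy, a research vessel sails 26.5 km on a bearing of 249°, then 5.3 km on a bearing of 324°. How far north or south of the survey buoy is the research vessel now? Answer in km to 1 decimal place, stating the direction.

Leg 1 (249°, 26.5 km): east 26.5 sin 249° = -24.74, north 26.5 cos 249° = -9.50
Leg 2 (324°, 5.3 km): east 5.3 sin 324° = -3.12, north 5.3 cos 324° = 4.29
Net north component: -5.21 km.

5.2 km south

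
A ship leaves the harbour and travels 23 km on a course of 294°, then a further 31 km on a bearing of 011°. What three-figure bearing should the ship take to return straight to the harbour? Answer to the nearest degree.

Leg 1 (294°, 23 km): east 23 sin 294° = -21.01, north 23 cos 294° = 9.35
Leg 2 (011°, 31 km): east 31 sin 11° = 5.92, north 31 cos 11° = 30.43
Net displacement: -15.10 east, 39.79 north. Direction back to start is (15.10, -39.79): bearing = atan2(15.10, -39.79) mod 360° = 159.22° ≈ 159°.

159°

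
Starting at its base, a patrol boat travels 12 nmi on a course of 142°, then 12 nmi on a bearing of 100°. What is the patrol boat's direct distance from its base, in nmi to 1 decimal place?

22.4 nmi

Leg 1 (142°, 12 nmi): east 12 sin 142° = 7.39, north 12 cos 142° = -9.46
Leg 2 (100°, 12 nmi): east 12 sin 100° = 11.82, north 12 cos 100° = -2.08
Net: 19.21 east, -11.54 north. Distance = √((19.21)² + (-11.54)²) = 22.406 nmi.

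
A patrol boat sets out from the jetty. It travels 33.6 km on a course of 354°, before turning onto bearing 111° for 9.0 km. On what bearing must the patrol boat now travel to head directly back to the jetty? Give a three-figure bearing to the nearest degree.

Leg 1 (354°, 33.6 km): east 33.6 sin 354° = -3.51, north 33.6 cos 354° = 33.42
Leg 2 (111°, 9.0 km): east 9.0 sin 111° = 8.40, north 9.0 cos 111° = -3.23
Net displacement: 4.89 east, 30.19 north. Direction back to start is (-4.89, -30.19): bearing = atan2(-4.89, -30.19) mod 360° = 189.20° ≈ 189°.

189°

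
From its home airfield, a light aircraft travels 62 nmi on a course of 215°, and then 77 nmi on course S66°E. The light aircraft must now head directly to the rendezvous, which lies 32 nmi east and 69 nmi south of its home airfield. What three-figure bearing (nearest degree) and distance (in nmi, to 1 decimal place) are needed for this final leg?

Leg 1 (215°, 62 nmi): east 62 sin 215° = -35.56, north 62 cos 215° = -50.79
Leg 2 (S66°E, 77 nmi): east 77 sin 114° = 70.34, north 77 cos 114° = -31.32
Current position: (34.78, -82.11). Target: (32, -69). Remaining: Δeast = -2.78, Δnorth = 13.11.
Bearing = atan2(-2.78, 13.11) mod 360° = 348.02°; distance = √((-2.78)² + (13.11)²) = 13.398 nmi.

348°, 13.4 nmi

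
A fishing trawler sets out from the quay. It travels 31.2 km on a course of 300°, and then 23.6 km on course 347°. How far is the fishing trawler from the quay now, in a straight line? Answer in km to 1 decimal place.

Leg 1 (300°, 31.2 km): east 31.2 sin 300° = -27.02, north 31.2 cos 300° = 15.60
Leg 2 (347°, 23.6 km): east 23.6 sin 347° = -5.31, north 23.6 cos 347° = 23.00
Net: -32.33 east, 38.60 north. Distance = √((-32.33)² + (38.60)²) = 50.346 km.

50.3 km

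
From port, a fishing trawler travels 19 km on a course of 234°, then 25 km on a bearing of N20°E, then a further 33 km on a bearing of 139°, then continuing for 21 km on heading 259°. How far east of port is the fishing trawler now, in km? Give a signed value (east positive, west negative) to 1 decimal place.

-5.8 km

Leg 1 (234°, 19 km): east 19 sin 234° = -15.37, north 19 cos 234° = -11.17
Leg 2 (N20°E, 25 km): east 25 sin 20° = 8.55, north 25 cos 20° = 23.49
Leg 3 (139°, 33 km): east 33 sin 139° = 21.65, north 33 cos 139° = -24.91
Leg 4 (259°, 21 km): east 21 sin 259° = -20.61, north 21 cos 259° = -4.01
Net east component: -5.79 km.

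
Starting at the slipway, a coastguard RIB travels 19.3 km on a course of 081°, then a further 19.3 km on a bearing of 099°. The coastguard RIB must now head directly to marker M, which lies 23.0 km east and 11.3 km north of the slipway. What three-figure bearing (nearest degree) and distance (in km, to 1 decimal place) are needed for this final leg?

Leg 1 (081°, 19.3 km): east 19.3 sin 81° = 19.06, north 19.3 cos 81° = 3.02
Leg 2 (099°, 19.3 km): east 19.3 sin 99° = 19.06, north 19.3 cos 99° = -3.02
Current position: (38.12, 0.00). Target: (23.0, 11.3). Remaining: Δeast = -15.12, Δnorth = 11.30.
Bearing = atan2(-15.12, 11.30) mod 360° = 306.76°; distance = √((-15.12)² + (11.30)²) = 18.880 km.

307°, 18.9 km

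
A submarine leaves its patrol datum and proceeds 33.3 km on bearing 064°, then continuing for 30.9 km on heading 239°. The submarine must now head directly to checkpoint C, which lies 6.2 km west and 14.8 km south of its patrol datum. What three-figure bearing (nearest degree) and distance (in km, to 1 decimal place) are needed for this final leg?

Leg 1 (064°, 33.3 km): east 33.3 sin 64° = 29.93, north 33.3 cos 64° = 14.60
Leg 2 (239°, 30.9 km): east 30.9 sin 239° = -26.49, north 30.9 cos 239° = -15.91
Current position: (3.44, -1.32). Target: (-6.2, -14.8). Remaining: Δeast = -9.64, Δnorth = -13.48.
Bearing = atan2(-9.64, -13.48) mod 360° = 215.57°; distance = √((-9.64)² + (-13.48)²) = 16.577 km.

216°, 16.6 km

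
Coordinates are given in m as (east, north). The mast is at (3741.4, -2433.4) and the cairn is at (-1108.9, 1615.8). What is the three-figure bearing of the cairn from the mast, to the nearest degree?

310°

Δeast = -1108.9 − 3741.4 = -4850.30; Δnorth = 1615.8 − -2433.4 = 4049.20.
Bearing = atan2(Δeast, Δnorth) mod 360° = 309.86° ≈ 310°.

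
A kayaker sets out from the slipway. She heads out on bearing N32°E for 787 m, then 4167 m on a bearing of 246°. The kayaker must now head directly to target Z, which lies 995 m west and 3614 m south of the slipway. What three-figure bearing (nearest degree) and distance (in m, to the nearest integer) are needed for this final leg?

Leg 1 (N32°E, 787 m): east 787 sin 32° = 417.05, north 787 cos 32° = 667.41
Leg 2 (246°, 4167 m): east 4167 sin 246° = -3806.74, north 4167 cos 246° = -1694.87
Current position: (-3389.70, -1027.46). Target: (-995, -3614). Remaining: Δeast = 2394.70, Δnorth = -2586.54.
Bearing = atan2(2394.70, -2586.54) mod 360° = 137.21°; distance = √((2394.70)² + (-2586.54)²) = 3524.880 m.

137°, 3525 m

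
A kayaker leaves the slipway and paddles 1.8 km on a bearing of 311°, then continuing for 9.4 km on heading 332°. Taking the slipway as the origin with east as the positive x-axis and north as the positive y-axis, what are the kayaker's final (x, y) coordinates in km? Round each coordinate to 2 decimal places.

(-5.77, 9.48)

Leg 1 (311°, 1.8 km): east 1.8 sin 311° = -1.36, north 1.8 cos 311° = 1.18
Leg 2 (332°, 9.4 km): east 9.4 sin 332° = -4.41, north 9.4 cos 332° = 8.30
Summing: -5.77 km east, 9.48 km north → (-5.77, 9.48).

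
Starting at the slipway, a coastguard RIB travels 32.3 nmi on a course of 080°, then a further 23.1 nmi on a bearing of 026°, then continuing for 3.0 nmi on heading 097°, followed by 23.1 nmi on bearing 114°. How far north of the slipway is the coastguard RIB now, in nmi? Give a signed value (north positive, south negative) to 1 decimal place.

Leg 1 (080°, 32.3 nmi): east 32.3 sin 80° = 31.81, north 32.3 cos 80° = 5.61
Leg 2 (026°, 23.1 nmi): east 23.1 sin 26° = 10.13, north 23.1 cos 26° = 20.76
Leg 3 (097°, 3.0 nmi): east 3.0 sin 97° = 2.98, north 3.0 cos 97° = -0.37
Leg 4 (114°, 23.1 nmi): east 23.1 sin 114° = 21.10, north 23.1 cos 114° = -9.40
Net north component: 16.61 nmi.

16.6 nmi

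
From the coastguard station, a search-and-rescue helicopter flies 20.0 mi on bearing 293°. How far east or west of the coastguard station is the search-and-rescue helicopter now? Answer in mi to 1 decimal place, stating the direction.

Leg 1 (293°, 20.0 mi): east 20.0 sin 293° = -18.41, north 20.0 cos 293° = 7.81
Net east component: -18.41 mi.

18.4 mi west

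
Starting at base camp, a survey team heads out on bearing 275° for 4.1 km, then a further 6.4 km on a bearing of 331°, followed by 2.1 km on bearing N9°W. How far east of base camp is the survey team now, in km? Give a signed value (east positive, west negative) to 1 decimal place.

Leg 1 (275°, 4.1 km): east 4.1 sin 275° = -4.08, north 4.1 cos 275° = 0.36
Leg 2 (331°, 6.4 km): east 6.4 sin 331° = -3.10, north 6.4 cos 331° = 5.60
Leg 3 (N9°W, 2.1 km): east 2.1 sin 351° = -0.33, north 2.1 cos 351° = 2.07
Net east component: -7.52 km.

-7.5 km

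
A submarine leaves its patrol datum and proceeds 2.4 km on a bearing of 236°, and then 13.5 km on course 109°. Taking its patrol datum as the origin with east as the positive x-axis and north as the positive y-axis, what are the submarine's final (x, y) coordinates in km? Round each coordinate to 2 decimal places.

(10.77, -5.74)

Leg 1 (236°, 2.4 km): east 2.4 sin 236° = -1.99, north 2.4 cos 236° = -1.34
Leg 2 (109°, 13.5 km): east 13.5 sin 109° = 12.76, north 13.5 cos 109° = -4.40
Summing: 10.77 km east, -5.74 km north → (10.77, -5.74).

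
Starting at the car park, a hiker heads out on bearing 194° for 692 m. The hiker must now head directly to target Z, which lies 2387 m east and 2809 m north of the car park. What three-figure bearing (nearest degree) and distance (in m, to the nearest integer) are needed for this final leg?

Leg 1 (194°, 692 m): east 692 sin 194° = -167.41, north 692 cos 194° = -671.44
Current position: (-167.41, -671.44). Target: (2387, 2809). Remaining: Δeast = 2554.41, Δnorth = 3480.44.
Bearing = atan2(2554.41, 3480.44) mod 360° = 36.28°; distance = √((2554.41)² + (3480.44)²) = 4317.234 m.

036°, 4317 m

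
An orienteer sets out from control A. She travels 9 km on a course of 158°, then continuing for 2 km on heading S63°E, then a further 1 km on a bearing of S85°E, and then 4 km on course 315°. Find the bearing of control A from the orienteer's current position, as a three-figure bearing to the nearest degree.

Leg 1 (158°, 9 km): east 9 sin 158° = 3.37, north 9 cos 158° = -8.34
Leg 2 (S63°E, 2 km): east 2 sin 117° = 1.78, north 2 cos 117° = -0.91
Leg 3 (S85°E, 1 km): east 1 sin 95° = 1.00, north 1 cos 95° = -0.09
Leg 4 (315°, 4 km): east 4 sin 315° = -2.83, north 4 cos 315° = 2.83
Net displacement: 3.32 east, -6.51 north. Direction back to start is (-3.32, 6.51): bearing = atan2(-3.32, 6.51) mod 360° = 332.98° ≈ 333°.

333°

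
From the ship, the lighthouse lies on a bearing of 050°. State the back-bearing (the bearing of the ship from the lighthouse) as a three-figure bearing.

230°

Back-bearing = 050° + 180° = 230°.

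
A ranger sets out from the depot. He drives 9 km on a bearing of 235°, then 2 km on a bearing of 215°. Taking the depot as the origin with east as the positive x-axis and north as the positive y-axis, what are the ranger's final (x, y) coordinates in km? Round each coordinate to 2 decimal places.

Leg 1 (235°, 9 km): east 9 sin 235° = -7.37, north 9 cos 235° = -5.16
Leg 2 (215°, 2 km): east 2 sin 215° = -1.15, north 2 cos 215° = -1.64
Summing: -8.52 km east, -6.80 km north → (-8.52, -6.80).

(-8.52, -6.80)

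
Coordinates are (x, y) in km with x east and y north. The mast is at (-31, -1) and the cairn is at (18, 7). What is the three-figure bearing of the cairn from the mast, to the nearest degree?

Δeast = 18 − -31 = 49.00; Δnorth = 7 − -1 = 8.00.
Bearing = atan2(Δeast, Δnorth) mod 360° = 80.73° ≈ 081°.

081°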